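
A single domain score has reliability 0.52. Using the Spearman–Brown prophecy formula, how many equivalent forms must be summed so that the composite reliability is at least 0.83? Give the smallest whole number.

5

k ≥ ρ*(1−ρ₁)/(ρ₁(1−ρ*)) = 0.83·0.48 / (0.52·0.17) = 4.507.
Smallest integer k = 5.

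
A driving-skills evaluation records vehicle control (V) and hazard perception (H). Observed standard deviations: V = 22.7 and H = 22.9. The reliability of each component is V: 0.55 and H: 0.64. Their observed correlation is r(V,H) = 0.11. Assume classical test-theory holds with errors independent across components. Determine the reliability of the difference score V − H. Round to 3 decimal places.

0.545

Var(V−H) = 22.7² + 22.9² − 2·22.7·22.9·0.11 = 1039.7 − 114.363 = 925.337.
With uncorrelated errors the cross-covariances are all true-score covariance, so they carry over unchanged; only the diagonal terms shrink to ρᵢσᵢ².
True-score variance = [22.7²·0.55 + 22.9²·0.64] − 114.363 = 619.032 − 114.363 = 504.669.
Reliability = 504.669 / 925.337 = 0.545.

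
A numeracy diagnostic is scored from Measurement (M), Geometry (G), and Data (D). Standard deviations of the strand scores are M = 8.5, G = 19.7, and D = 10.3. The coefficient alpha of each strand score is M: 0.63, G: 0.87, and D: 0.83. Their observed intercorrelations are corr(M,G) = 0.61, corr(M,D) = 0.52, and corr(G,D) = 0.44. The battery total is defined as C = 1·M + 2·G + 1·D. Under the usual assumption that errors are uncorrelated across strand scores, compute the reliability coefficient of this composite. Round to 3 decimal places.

Var(C) = 8.5² + 2²·19.7² + 10.3² + 2·[2·8.5·19.7·0.61 + 8.5·10.3·0.52 + 2·19.7·10.3·0.44] = 1730.7 + 856.752 = 2587.45.
Under uncorrelated errors the observed covariances equal the true-score covariances, so only the own-variance terms attenuate.
True-score variance = [8.5²·0.63 + 2²·19.7²·0.87 + 10.3²·0.83] + 856.752 = 1484.13 + 856.752 = 2340.88.
Reliability = 2340.88 / 2587.45 = 0.905.

0.905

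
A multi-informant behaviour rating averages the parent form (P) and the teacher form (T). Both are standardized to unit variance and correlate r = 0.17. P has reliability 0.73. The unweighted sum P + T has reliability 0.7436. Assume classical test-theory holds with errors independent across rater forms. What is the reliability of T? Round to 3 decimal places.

Var(P+T) = 2 + 2·0.17 = 2.340.
True-score variance = ρ_P + ρ_T + 2·0.17, so 0.7436 = (0.73 + ρ_T + 0.34) / 2.340.
ρ_T = 0.7436·2.340 − 0.73 − 0.34 = 0.670.

0.670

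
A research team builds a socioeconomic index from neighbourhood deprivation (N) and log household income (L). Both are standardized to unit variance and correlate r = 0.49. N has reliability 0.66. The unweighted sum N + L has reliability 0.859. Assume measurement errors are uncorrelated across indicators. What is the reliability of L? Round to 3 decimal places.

0.920

Var(N+L) = 2 + 2·0.49 = 2.980.
True-score variance = ρ_N + ρ_L + 2·0.49, so 0.859 = (0.66 + ρ_L + 0.98) / 2.980.
ρ_L = 0.859·2.980 − 0.66 − 0.98 = 0.920.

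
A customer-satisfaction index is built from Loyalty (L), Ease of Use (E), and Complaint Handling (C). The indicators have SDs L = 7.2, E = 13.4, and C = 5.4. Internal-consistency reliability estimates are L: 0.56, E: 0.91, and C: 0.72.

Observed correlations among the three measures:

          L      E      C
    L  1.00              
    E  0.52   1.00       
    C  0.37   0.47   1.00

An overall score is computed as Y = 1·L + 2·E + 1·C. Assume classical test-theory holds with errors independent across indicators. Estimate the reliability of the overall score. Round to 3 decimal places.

0.918

Var(Y) = 7.2² + 2²·13.4² + 5.4² + 2·[2·7.2·13.4·0.52 + 7.2·5.4·0.37 + 2·13.4·5.4·0.47] = 799.24 + 365.486 = 1164.73.
With uncorrelated errors the cross-covariances are all true-score covariance, so they carry over unchanged; only the diagonal terms shrink to ρᵢσᵢ².
True-score variance = [7.2²·0.56 + 2²·13.4²·0.91 + 5.4²·0.72] + 365.486 = 703.624 + 365.486 = 1069.11.
Reliability = 1069.11 / 1164.73 = 0.918.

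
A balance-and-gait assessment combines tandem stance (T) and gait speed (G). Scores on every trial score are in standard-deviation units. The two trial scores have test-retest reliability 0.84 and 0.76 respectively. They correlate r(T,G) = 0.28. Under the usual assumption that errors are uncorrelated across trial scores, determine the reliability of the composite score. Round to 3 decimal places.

0.844

Var(T+G) = 2 + 2·[0.28] = 2 + 0.56 = 2.56.
With uncorrelated errors the cross-covariances are all true-score covariance, so they carry over unchanged; only the diagonal terms shrink to ρᵢσᵢ².
True-score variance = [0.84 + 0.76] + 0.56 = 1.6 + 0.56 = 2.16.
Reliability = 2.16 / 2.56 = 0.844.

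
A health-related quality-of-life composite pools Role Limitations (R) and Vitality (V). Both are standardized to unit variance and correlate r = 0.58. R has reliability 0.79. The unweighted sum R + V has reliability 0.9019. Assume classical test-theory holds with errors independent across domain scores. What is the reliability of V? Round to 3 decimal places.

Var(R+V) = 2 + 2·0.58 = 3.160.
True-score variance = ρ_R + ρ_V + 2·0.58, so 0.9019 = (0.79 + ρ_V + 1.16) / 3.160.
ρ_V = 0.9019·3.160 − 0.79 − 1.16 = 0.900.

0.900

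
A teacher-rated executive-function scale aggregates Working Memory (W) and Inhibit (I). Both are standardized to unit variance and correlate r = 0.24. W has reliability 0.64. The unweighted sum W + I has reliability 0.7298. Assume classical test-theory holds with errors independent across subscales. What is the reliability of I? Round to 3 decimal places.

Var(W+I) = 2 + 2·0.24 = 2.480.
True-score variance = ρ_W + ρ_I + 2·0.24, so 0.7298 = (0.64 + ρ_I + 0.48) / 2.480.
ρ_I = 0.7298·2.480 − 0.64 − 0.48 = 0.690.

0.690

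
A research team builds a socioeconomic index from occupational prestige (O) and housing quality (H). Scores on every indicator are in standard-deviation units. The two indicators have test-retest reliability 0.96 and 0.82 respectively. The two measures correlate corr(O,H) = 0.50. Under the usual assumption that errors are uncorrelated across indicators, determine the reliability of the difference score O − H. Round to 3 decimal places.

Var(O−H) = 1 + 1 − 2·0.50 = 2 − 1 = 1.
Because errors are independent across components, Cov(Tᵢ,Tⱼ) = Cov(Xᵢ,Xⱼ); the off-diagonal part of the true-score variance is the same as above.
True-score variance = [0.96 + 0.82] − 1 = 1.78 − 1 = 0.78.
Reliability = 0.78 / 1 = 0.780.

0.780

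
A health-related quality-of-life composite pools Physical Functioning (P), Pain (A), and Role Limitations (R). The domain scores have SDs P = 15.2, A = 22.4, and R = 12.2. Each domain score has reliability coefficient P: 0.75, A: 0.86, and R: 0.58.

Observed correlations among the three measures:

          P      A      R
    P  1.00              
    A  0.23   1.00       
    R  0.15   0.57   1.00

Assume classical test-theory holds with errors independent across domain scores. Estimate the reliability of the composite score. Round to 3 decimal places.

0.864

Var(P+A+R) = 15.2² + 22.4² + 12.2² + 2·[15.2·22.4·0.23 + 15.2·12.2·0.15 + 22.4·12.2·0.57] = 881.64 + 523.792 = 1405.43.
With uncorrelated errors the cross-covariances are all true-score covariance, so they carry over unchanged; only the diagonal terms shrink to ρᵢσᵢ².
True-score variance = [15.2²·0.75 + 22.4²·0.86 + 12.2²·0.58] + 523.792 = 691.121 + 523.792 = 1214.91.
Reliability = 1214.91 / 1405.43 = 0.864.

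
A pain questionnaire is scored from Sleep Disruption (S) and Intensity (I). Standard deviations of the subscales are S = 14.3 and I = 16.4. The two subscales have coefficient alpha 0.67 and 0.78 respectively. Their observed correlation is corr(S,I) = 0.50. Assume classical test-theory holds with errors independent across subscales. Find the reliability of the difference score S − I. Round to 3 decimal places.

Var(S−I) = 14.3² + 16.4² − 2·14.3·16.4·0.50 = 473.45 − 234.52 = 238.93.
With uncorrelated errors the cross-covariances are all true-score covariance, so they carry over unchanged; only the diagonal terms shrink to ρᵢσᵢ².
True-score variance = [14.3²·0.67 + 16.4²·0.78] − 234.52 = 346.797 − 234.52 = 112.277.
Reliability = 112.277 / 238.93 = 0.470.

0.470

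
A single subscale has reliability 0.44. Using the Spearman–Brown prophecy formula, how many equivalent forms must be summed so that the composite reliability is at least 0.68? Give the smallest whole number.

3

k ≥ ρ*(1−ρ₁)/(ρ₁(1−ρ*)) = 0.68·0.56 / (0.44·0.32) = 2.705.
Smallest integer k = 3.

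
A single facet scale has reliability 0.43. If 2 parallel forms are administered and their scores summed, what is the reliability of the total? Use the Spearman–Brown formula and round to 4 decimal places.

ρ_k = kρ / (1 + (k−1)ρ) = 2·0.43 / (1 + 1·0.43) = 0.860 / 1.430 = 0.6014.

0.6014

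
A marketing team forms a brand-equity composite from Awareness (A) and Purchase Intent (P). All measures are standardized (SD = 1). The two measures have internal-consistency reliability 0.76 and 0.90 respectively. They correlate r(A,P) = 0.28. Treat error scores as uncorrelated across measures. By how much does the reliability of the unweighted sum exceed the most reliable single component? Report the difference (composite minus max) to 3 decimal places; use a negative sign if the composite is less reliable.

Var(sum) = 2 + 0.56 = 2.56; true-score variance = 1.66 + 0.56 = 2.22; composite reliability = 0.8672.
Max component reliability = 0.9000.
Difference = 0.8672 − 0.9000 = -0.033.

-0.033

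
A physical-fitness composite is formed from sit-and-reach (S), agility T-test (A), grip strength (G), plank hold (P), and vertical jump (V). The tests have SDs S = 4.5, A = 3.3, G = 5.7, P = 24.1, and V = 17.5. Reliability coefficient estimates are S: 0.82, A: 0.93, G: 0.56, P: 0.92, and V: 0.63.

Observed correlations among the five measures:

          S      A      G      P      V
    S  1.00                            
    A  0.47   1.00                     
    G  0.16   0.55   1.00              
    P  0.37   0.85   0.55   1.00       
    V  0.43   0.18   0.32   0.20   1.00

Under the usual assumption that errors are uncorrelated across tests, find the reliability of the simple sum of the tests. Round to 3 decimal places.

Var(S+A+G+P+V) = 4.5² + 3.3² + 5.7² + 24.1² + 17.5² + 2·[4.5·3.3·0.47 + 4.5·5.7·0.16 + 4.5·24.1·0.37 + 4.5·17.5·0.43 + 3.3·5.7·0.55 + 3.3·24.1·0.85 + 3.3·17.5·0.18 + 5.7·24.1·0.55 + 5.7·17.5·0.32 + 24.1·17.5·0.20] = 950.69 + 730.474 = 1681.16.
With uncorrelated errors the cross-covariances are all true-score covariance, so they carry over unchanged; only the diagonal terms shrink to ρᵢσᵢ².
True-score variance = [4.5²·0.82 + 3.3²·0.93 + 5.7²·0.56 + 24.1²·0.92 + 17.5²·0.63] + 730.474 = 772.21 + 730.474 = 1502.68.
Reliability = 1502.68 / 1681.16 = 0.894.

0.894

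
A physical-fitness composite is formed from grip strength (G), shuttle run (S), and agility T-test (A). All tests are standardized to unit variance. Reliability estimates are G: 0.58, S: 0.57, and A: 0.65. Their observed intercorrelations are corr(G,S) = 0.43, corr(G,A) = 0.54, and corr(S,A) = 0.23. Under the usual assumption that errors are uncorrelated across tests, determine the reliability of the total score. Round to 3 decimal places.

0.778

Var(G+S+A) = 3 + 2·[0.43 + 0.54 + 0.23] = 3 + 2.4 = 5.4.
Under uncorrelated errors the observed covariances equal the true-score covariances, so only the own-variance terms attenuate.
True-score variance = [0.58 + 0.57 + 0.65] + 2.4 = 1.8 + 2.4 = 4.2.
Reliability = 4.2 / 5.4 = 0.778.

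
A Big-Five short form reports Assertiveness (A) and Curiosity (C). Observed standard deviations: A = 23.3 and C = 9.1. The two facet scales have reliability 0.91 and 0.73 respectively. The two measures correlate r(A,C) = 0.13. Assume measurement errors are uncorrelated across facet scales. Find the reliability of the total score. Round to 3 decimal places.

0.895

Var(A+C) = 23.3² + 9.1² + 2·[23.3·9.1·0.13] = 625.7 + 55.1278 = 680.828.
Under uncorrelated errors the observed covariances equal the true-score covariances, so only the own-variance terms attenuate.
True-score variance = [23.3²·0.91 + 9.1²·0.73] + 55.1278 = 554.481 + 55.1278 = 609.609.
Reliability = 609.609 / 680.828 = 0.895.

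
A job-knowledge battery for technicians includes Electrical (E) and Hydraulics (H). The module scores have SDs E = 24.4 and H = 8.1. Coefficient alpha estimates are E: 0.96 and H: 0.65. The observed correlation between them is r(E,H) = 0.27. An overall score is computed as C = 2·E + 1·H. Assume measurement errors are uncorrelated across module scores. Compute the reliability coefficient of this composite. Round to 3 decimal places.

Var(C) = 2²·24.4² + 8.1² + 2·[2·24.4·8.1·0.27] = 2447.05 + 213.451 = 2660.5.
Under uncorrelated errors the observed covariances equal the true-score covariances, so only the own-variance terms attenuate.
True-score variance = [2²·24.4²·0.96 + 8.1²·0.65] + 213.451 = 2328.83 + 213.451 = 2542.28.
Reliability = 2542.28 / 2660.5 = 0.956.

0.956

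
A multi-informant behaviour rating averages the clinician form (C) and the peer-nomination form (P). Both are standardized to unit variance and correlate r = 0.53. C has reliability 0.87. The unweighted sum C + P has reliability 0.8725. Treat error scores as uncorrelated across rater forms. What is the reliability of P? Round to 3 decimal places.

0.740

Var(C+P) = 2 + 2·0.53 = 3.060.
True-score variance = ρ_C + ρ_P + 2·0.53, so 0.8725 = (0.87 + ρ_P + 1.06) / 3.060.
ρ_P = 0.8725·3.060 − 0.87 − 1.06 = 0.740.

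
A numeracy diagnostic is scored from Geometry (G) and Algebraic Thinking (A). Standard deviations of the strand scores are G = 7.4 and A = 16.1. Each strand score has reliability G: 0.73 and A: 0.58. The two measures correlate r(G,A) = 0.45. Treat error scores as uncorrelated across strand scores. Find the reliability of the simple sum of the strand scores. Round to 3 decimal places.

0.706

Var(G+A) = 7.4² + 16.1² + 2·[7.4·16.1·0.45] = 313.97 + 107.226 = 421.196.
With uncorrelated errors the cross-covariances are all true-score covariance, so they carry over unchanged; only the diagonal terms shrink to ρᵢσᵢ².
True-score variance = [7.4²·0.73 + 16.1²·0.58] + 107.226 = 190.317 + 107.226 = 297.543.
Reliability = 297.543 / 421.196 = 0.706.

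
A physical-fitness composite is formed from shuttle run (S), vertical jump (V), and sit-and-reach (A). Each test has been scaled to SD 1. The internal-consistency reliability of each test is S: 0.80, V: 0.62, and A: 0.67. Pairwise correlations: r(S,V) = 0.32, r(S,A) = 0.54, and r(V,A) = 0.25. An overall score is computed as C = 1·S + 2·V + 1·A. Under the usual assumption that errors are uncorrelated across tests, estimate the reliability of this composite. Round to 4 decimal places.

Var(C) = 1 + 2² + 1 + 2·[2·0.32 + 0.54 + 2·0.25] = 6 + 3.36 = 9.36.
Under uncorrelated errors the observed covariances equal the true-score covariances, so only the own-variance terms attenuate.
True-score variance = [0.80 + 2²·0.62 + 0.67] + 3.36 = 3.95 + 3.36 = 7.31.
Reliability = 7.31 / 9.36 = 0.7810.

0.7810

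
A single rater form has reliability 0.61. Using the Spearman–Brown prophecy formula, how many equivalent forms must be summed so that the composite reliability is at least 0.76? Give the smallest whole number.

3

k ≥ ρ*(1−ρ₁)/(ρ₁(1−ρ*)) = 0.76·0.39 / (0.61·0.24) = 2.025.
Smallest integer k = 3.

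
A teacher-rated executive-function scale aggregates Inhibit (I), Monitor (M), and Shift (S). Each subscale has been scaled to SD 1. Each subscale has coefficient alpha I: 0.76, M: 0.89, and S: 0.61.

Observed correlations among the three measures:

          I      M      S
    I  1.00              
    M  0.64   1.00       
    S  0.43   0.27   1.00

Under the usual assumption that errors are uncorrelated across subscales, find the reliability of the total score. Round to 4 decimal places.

0.8697

Var(I+M+S) = 3 + 2·[0.64 + 0.43 + 0.27] = 3 + 2.68 = 5.68.
With uncorrelated errors the cross-covariances are all true-score covariance, so they carry over unchanged; only the diagonal terms shrink to ρᵢσᵢ².
True-score variance = [0.76 + 0.89 + 0.61] + 2.68 = 2.26 + 2.68 = 4.94.
Reliability = 4.94 / 5.68 = 0.8697.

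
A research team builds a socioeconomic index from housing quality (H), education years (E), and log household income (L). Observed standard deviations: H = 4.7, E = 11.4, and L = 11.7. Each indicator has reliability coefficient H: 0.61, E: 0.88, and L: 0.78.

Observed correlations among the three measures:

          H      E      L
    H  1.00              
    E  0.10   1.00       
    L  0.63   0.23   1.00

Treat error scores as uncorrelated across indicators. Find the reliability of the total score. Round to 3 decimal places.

Var(H+E+L) = 4.7² + 11.4² + 11.7² + 2·[4.7·11.4·0.10 + 4.7·11.7·0.63 + 11.4·11.7·0.23] = 288.94 + 141.358 = 430.298.
With uncorrelated errors the cross-covariances are all true-score covariance, so they carry over unchanged; only the diagonal terms shrink to ρᵢσᵢ².
True-score variance = [4.7²·0.61 + 11.4²·0.88 + 11.7²·0.78] + 141.358 = 234.614 + 141.358 = 375.972.
Reliability = 375.972 / 430.298 = 0.874.

0.874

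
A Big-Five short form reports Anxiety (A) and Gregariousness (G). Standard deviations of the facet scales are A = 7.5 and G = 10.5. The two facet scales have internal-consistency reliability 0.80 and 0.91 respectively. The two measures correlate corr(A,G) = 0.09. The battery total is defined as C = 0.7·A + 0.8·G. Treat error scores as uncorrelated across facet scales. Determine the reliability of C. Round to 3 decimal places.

0.888

Var(C) = 0.7²·7.5² + 0.8²·10.5² + 2·[0.56·7.5·10.5·0.09] = 98.1225 + 7.938 = 106.061.
With uncorrelated errors the cross-covariances are all true-score covariance, so they carry over unchanged; only the diagonal terms shrink to ρᵢσᵢ².
True-score variance = [0.7²·7.5²·0.80 + 0.8²·10.5²·0.91] + 7.938 = 86.2596 + 7.938 = 94.1976.
Reliability = 94.1976 / 106.061 = 0.888.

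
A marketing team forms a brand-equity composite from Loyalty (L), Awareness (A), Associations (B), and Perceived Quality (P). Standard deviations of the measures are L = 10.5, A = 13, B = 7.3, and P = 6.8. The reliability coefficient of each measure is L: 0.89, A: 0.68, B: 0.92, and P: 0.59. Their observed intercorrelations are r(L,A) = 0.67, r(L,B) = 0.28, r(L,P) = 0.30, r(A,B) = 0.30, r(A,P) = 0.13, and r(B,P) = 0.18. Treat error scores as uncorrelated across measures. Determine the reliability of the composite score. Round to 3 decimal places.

Var(L+A+B+P) = 10.5² + 13² + 7.3² + 6.8² + 2·[10.5·13·0.67 + 10.5·7.3·0.28 + 10.5·6.8·0.30 + 13·7.3·0.30 + 13·6.8·0.13 + 7.3·6.8·0.18] = 378.78 + 366.468 = 745.248.
Because errors are independent across components, Cov(Tᵢ,Tⱼ) = Cov(Xᵢ,Xⱼ); the off-diagonal part of the true-score variance is the same as above.
True-score variance = [10.5²·0.89 + 13²·0.68 + 7.3²·0.92 + 6.8²·0.59] + 366.468 = 289.351 + 366.468 = 655.819.
Reliability = 655.819 / 745.248 = 0.880.

0.880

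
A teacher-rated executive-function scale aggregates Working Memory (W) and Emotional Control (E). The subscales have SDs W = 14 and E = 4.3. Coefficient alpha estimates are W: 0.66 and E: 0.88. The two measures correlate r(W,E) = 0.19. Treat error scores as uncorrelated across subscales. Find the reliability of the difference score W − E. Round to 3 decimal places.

0.641

Var(W−E) = 14² + 4.3² − 2·14·4.3·0.19 = 214.49 − 22.876 = 191.614.
Under uncorrelated errors the observed covariances equal the true-score covariances, so only the own-variance terms attenuate.
True-score variance = [14²·0.66 + 4.3²·0.88] − 22.876 = 145.631 − 22.876 = 122.755.
Reliability = 122.755 / 191.614 = 0.641.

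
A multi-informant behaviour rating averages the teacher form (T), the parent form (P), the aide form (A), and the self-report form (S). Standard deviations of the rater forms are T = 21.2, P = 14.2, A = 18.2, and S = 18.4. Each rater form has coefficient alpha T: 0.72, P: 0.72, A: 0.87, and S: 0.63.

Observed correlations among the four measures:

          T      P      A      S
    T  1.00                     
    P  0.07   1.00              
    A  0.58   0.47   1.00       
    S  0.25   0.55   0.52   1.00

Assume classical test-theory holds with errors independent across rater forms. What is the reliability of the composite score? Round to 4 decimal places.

0.8784

Var(T+P+A+S) = 21.2² + 14.2² + 18.2² + 18.4² + 2·[21.2·14.2·0.07 + 21.2·18.2·0.58 + 21.2·18.4·0.25 + 14.2·18.2·0.47 + 14.2·18.4·0.55 + 18.2·18.4·0.52] = 1320.88 + 1563.38 = 2884.26.
With uncorrelated errors the cross-covariances are all true-score covariance, so they carry over unchanged; only the diagonal terms shrink to ρᵢσᵢ².
True-score variance = [21.2²·0.72 + 14.2²·0.72 + 18.2²·0.87 + 18.4²·0.63] + 1563.38 = 970.249 + 1563.38 = 2533.63.
Reliability = 2533.63 / 2884.26 = 0.8784.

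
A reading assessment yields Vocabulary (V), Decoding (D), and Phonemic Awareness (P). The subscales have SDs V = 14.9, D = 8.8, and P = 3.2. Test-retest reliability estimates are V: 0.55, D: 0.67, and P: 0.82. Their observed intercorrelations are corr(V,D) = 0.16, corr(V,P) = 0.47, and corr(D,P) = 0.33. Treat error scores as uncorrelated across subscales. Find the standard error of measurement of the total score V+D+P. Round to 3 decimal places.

Var(total) = 309.69 + 105.363 = 415.053.
True-score variance = 182.387 + 105.363 = 287.75, so reliability = 0.6933.
Error variance = 415.053 − 287.75 = 127.303; SEM = √127.303 = 11.283.

11.283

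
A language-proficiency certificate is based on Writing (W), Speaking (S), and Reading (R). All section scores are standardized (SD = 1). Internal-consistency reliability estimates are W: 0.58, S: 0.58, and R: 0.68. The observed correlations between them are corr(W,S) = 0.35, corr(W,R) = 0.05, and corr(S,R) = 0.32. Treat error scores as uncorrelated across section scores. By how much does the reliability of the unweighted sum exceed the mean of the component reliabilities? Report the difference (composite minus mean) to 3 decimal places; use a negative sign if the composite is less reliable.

0.125

Var(sum) = 3 + 1.44 = 4.44; true-score variance = 1.84 + 1.44 = 3.28; composite reliability = 0.7387.
Mean component reliability = 0.6133.
Difference = 0.7387 − 0.6133 = 0.125.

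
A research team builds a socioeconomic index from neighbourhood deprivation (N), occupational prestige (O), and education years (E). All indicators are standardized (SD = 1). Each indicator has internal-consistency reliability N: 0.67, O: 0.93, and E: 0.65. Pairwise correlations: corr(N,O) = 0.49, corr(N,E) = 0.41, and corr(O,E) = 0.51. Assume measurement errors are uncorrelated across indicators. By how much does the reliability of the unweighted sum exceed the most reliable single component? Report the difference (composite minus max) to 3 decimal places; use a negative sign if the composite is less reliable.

-0.059

Var(sum) = 3 + 2.82 = 5.82; true-score variance = 2.25 + 2.82 = 5.07; composite reliability = 0.8711.
Max component reliability = 0.9300.
Difference = 0.8711 − 0.9300 = -0.059.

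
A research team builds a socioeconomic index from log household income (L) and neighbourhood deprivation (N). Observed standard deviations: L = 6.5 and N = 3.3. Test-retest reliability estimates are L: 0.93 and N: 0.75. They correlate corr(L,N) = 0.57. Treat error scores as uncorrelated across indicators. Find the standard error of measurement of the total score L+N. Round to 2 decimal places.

Var(total) = 53.14 + 24.453 = 77.593.
True-score variance = 47.46 + 24.453 = 71.913, so reliability = 0.9268.
Error variance = 77.593 − 71.913 = 5.68; SEM = √5.68 = 2.38.

2.38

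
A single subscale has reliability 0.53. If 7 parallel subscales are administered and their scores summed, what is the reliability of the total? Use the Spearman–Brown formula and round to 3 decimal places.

0.888

ρ_k = kρ / (1 + (k−1)ρ) = 7·0.53 / (1 + 6·0.53) = 3.710 / 4.180 = 0.888.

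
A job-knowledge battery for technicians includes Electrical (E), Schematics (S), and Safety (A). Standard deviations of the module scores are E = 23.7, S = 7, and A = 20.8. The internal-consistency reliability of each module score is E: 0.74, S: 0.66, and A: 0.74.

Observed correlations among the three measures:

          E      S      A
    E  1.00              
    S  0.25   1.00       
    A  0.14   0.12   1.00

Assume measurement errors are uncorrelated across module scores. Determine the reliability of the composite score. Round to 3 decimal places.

Var(E+S+A) = 23.7² + 7² + 20.8² + 2·[23.7·7·0.25 + 23.7·20.8·0.14 + 7·20.8·0.12] = 1043.33 + 255.923 = 1299.25.
Because errors are independent across components, Cov(Tᵢ,Tⱼ) = Cov(Xᵢ,Xⱼ); the off-diagonal part of the true-score variance is the same as above.
True-score variance = [23.7²·0.74 + 7²·0.66 + 20.8²·0.74] + 255.923 = 768.144 + 255.923 = 1024.07.
Reliability = 1024.07 / 1299.25 = 0.788.

0.788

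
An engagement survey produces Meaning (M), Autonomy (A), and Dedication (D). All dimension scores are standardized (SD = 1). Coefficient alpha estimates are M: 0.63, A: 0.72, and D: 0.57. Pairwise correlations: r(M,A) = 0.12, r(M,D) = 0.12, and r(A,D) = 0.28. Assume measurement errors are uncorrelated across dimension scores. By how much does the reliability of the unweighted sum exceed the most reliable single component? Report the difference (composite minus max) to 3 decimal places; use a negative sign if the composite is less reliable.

Var(sum) = 3 + 1.04 = 4.04; true-score variance = 1.92 + 1.04 = 2.96; composite reliability = 0.7327.
Max component reliability = 0.7200.
Difference = 0.7327 − 0.7200 = 0.013.

0.013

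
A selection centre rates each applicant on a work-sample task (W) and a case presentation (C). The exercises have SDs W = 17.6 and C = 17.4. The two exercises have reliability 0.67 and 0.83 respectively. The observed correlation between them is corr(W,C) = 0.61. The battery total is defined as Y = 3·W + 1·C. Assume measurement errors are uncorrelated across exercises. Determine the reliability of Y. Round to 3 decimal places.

0.769

Var(Y) = 3²·17.6² + 17.4² + 2·[3·17.6·17.4·0.61] = 3090.6 + 1120.84 = 4211.44.
With uncorrelated errors the cross-covariances are all true-score covariance, so they carry over unchanged; only the diagonal terms shrink to ρᵢσᵢ².
True-score variance = [3²·17.6²·0.67 + 17.4²·0.83] + 1120.84 = 2119.14 + 1120.84 = 3239.98.
Reliability = 3239.98 / 4211.44 = 0.769.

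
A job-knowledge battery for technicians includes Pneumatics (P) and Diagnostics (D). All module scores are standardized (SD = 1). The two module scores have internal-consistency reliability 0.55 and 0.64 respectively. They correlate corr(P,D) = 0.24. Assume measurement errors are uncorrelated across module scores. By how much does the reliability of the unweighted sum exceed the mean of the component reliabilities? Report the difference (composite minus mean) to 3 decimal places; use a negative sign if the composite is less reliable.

0.078

Var(sum) = 2 + 0.48 = 2.48; true-score variance = 1.19 + 0.48 = 1.67; composite reliability = 0.6734.
Mean component reliability = 0.5950.
Difference = 0.6734 − 0.5950 = 0.078.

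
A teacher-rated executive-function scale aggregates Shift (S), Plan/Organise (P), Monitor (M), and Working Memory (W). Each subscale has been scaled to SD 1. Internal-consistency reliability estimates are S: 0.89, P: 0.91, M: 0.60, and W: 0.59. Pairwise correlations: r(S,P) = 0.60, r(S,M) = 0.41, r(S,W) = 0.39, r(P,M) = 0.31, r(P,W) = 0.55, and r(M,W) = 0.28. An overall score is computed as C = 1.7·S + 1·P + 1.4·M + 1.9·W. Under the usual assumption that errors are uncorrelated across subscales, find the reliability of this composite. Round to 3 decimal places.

Var(C) = 1.7² + 1 + 1.4² + 1.9² + 2·[1.7·0.60 + 2.38·0.41 + 3.23·0.39 + 1.4·0.31 + 1.9·0.55 + 2.66·0.28] = 9.46 + 10.9586 = 20.4186.
Because errors are independent across components, Cov(Tᵢ,Tⱼ) = Cov(Xᵢ,Xⱼ); the off-diagonal part of the true-score variance is the same as above.
True-score variance = [1.7²·0.89 + 0.91 + 1.4²·0.60 + 1.9²·0.59] + 10.9586 = 6.788 + 10.9586 = 17.7466.
Reliability = 17.7466 / 20.4186 = 0.869.

0.869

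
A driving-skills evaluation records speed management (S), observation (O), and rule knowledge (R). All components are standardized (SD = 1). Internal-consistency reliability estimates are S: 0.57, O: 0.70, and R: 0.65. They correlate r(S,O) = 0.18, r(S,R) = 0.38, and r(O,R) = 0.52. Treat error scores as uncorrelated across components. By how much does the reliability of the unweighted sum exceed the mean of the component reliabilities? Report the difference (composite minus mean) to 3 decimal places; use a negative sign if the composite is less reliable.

Var(sum) = 3 + 2.16 = 5.16; true-score variance = 1.92 + 2.16 = 4.08; composite reliability = 0.7907.
Mean component reliability = 0.6400.
Difference = 0.7907 − 0.6400 = 0.151.

0.151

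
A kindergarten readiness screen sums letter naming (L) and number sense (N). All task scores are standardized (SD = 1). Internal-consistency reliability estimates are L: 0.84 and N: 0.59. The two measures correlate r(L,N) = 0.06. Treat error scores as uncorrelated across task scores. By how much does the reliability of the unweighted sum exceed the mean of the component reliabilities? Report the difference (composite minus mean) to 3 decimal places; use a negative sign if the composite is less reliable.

Var(sum) = 2 + 0.12 = 2.12; true-score variance = 1.43 + 0.12 = 1.55; composite reliability = 0.7311.
Mean component reliability = 0.7150.
Difference = 0.7311 − 0.7150 = 0.016.

0.016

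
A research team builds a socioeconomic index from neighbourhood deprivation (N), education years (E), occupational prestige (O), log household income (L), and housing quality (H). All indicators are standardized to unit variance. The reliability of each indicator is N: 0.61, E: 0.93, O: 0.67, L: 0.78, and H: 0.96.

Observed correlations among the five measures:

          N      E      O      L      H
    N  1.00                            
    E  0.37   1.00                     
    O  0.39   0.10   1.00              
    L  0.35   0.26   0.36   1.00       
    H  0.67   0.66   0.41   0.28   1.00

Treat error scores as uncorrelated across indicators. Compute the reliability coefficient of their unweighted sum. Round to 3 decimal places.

0.917

Var(N+E+O+L+H) = 5 + 2·[0.37 + 0.39 + 0.35 + 0.67 + 0.10 + 0.26 + 0.66 + 0.36 + 0.41 + 0.28] = 5 + 7.7 = 12.7.
Under uncorrelated errors the observed covariances equal the true-score covariances, so only the own-variance terms attenuate.
True-score variance = [0.61 + 0.93 + 0.67 + 0.78 + 0.96] + 7.7 = 3.95 + 7.7 = 11.65.
Reliability = 11.65 / 12.7 = 0.917.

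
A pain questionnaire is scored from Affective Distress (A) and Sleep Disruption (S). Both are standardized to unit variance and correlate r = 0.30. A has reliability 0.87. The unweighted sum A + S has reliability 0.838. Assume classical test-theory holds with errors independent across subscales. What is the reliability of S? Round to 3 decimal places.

0.709

Var(A+S) = 2 + 2·0.30 = 2.600.
True-score variance = ρ_A + ρ_S + 2·0.30, so 0.838 = (0.87 + ρ_S + 0.60) / 2.600.
ρ_S = 0.838·2.600 − 0.87 − 0.60 = 0.709.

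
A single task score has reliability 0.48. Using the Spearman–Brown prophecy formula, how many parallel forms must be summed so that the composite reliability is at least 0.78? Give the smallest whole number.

k ≥ ρ*(1−ρ₁)/(ρ₁(1−ρ*)) = 0.78·0.52 / (0.48·0.22) = 3.841.
Smallest integer k = 4.

4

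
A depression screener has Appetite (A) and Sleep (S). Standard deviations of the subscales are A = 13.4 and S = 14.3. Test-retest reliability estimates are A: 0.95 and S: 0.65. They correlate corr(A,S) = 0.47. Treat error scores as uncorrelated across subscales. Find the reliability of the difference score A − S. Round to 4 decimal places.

0.6050

Var(A−S) = 13.4² + 14.3² − 2·13.4·14.3·0.47 = 384.05 − 180.123 = 203.927.
With uncorrelated errors the cross-covariances are all true-score covariance, so they carry over unchanged; only the diagonal terms shrink to ρᵢσᵢ².
True-score variance = [13.4²·0.95 + 14.3²·0.65] − 180.123 = 303.5 − 180.123 = 123.378.
Reliability = 123.378 / 203.927 = 0.6050.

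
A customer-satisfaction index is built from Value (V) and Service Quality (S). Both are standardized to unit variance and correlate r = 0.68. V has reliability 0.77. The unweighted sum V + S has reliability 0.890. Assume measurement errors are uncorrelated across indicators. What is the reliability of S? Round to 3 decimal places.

Var(V+S) = 2 + 2·0.68 = 3.360.
True-score variance = ρ_V + ρ_S + 2·0.68, so 0.890 = (0.77 + ρ_S + 1.36) / 3.360.
ρ_S = 0.890·3.360 − 0.77 − 1.36 = 0.860.

0.860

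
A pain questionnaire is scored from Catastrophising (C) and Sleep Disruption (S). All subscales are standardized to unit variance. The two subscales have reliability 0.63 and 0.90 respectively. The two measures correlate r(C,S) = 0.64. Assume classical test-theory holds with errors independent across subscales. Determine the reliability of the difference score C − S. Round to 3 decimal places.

0.347

Var(C−S) = 1 + 1 − 2·0.64 = 2 − 1.28 = 0.72.
With uncorrelated errors the cross-covariances are all true-score covariance, so they carry over unchanged; only the diagonal terms shrink to ρᵢσᵢ².
True-score variance = [0.63 + 0.90] − 1.28 = 1.53 − 1.28 = 0.25.
Reliability = 0.25 / 0.72 = 0.347.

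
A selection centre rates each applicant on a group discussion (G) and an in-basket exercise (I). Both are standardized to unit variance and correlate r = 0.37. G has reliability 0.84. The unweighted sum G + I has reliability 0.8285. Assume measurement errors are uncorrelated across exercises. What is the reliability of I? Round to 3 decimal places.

0.690

Var(G+I) = 2 + 2·0.37 = 2.740.
True-score variance = ρ_G + ρ_I + 2·0.37, so 0.8285 = (0.84 + ρ_I + 0.74) / 2.740.
ρ_I = 0.8285·2.740 − 0.84 − 0.74 = 0.690.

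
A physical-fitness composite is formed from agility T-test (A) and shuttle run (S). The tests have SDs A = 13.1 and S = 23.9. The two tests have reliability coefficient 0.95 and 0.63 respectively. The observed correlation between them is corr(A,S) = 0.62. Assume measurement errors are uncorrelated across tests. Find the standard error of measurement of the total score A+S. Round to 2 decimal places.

Var(total) = 742.82 + 388.232 = 1131.05.
True-score variance = 522.892 + 388.232 = 911.123, so reliability = 0.8056.
Error variance = 1131.05 − 911.123 = 219.928; SEM = √219.928 = 14.83.

14.83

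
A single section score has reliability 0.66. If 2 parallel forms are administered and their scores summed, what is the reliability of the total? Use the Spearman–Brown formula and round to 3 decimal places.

0.795

ρ_k = kρ / (1 + (k−1)ρ) = 2·0.66 / (1 + 1·0.66) = 1.320 / 1.660 = 0.795.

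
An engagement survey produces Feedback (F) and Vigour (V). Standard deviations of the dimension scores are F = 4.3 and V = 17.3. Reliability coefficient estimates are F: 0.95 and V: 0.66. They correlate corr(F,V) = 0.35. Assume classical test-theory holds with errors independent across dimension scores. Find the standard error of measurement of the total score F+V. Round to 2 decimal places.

Var(total) = 317.78 + 52.073 = 369.853.
True-score variance = 215.097 + 52.073 = 267.17, so reliability = 0.7224.
Error variance = 369.853 − 267.17 = 102.683; SEM = √102.683 = 10.13.

10.13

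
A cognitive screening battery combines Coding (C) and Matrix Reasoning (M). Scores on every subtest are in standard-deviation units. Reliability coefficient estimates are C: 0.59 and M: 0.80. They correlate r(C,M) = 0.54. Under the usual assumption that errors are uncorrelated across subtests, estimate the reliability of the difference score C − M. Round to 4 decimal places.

0.3370

Var(C−M) = 1 + 1 − 2·0.54 = 2 − 1.08 = 0.92.
Under uncorrelated errors the observed covariances equal the true-score covariances, so only the own-variance terms attenuate.
True-score variance = [0.59 + 0.80] − 1.08 = 1.39 − 1.08 = 0.31.
Reliability = 0.31 / 0.92 = 0.3370.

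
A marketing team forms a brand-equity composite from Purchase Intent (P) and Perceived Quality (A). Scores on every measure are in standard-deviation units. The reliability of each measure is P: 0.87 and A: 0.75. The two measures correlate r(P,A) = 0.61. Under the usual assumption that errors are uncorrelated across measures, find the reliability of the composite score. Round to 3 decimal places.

Var(P+A) = 2 + 2·[0.61] = 2 + 1.22 = 3.22.
Because errors are independent across components, Cov(Tᵢ,Tⱼ) = Cov(Xᵢ,Xⱼ); the off-diagonal part of the true-score variance is the same as above.
True-score variance = [0.87 + 0.75] + 1.22 = 1.62 + 1.22 = 2.84.
Reliability = 2.84 / 3.22 = 0.882.

0.882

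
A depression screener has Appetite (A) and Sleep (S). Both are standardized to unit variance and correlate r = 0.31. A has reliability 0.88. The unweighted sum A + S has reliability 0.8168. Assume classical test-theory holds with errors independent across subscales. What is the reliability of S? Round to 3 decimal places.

Var(A+S) = 2 + 2·0.31 = 2.620.
True-score variance = ρ_A + ρ_S + 2·0.31, so 0.8168 = (0.88 + ρ_S + 0.62) / 2.620.
ρ_S = 0.8168·2.620 − 0.88 − 0.62 = 0.640.

0.640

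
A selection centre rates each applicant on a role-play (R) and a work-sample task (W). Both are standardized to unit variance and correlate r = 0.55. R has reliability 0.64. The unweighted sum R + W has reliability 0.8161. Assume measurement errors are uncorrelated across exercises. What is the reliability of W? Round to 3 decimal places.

Var(R+W) = 2 + 2·0.55 = 3.100.
True-score variance = ρ_R + ρ_W + 2·0.55, so 0.8161 = (0.64 + ρ_W + 1.10) / 3.100.
ρ_W = 0.8161·3.100 − 0.64 − 1.10 = 0.790.

0.790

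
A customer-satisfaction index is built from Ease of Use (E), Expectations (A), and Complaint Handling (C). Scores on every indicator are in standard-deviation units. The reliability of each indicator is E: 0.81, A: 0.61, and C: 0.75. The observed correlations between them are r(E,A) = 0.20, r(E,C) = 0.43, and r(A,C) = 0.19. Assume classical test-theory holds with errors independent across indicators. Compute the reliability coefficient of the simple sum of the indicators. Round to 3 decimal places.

0.821

Var(E+A+C) = 3 + 2·[0.20 + 0.43 + 0.19] = 3 + 1.64 = 4.64.
Under uncorrelated errors the observed covariances equal the true-score covariances, so only the own-variance terms attenuate.
True-score variance = [0.81 + 0.61 + 0.75] + 1.64 = 2.17 + 1.64 = 3.81.
Reliability = 3.81 / 4.64 = 0.821.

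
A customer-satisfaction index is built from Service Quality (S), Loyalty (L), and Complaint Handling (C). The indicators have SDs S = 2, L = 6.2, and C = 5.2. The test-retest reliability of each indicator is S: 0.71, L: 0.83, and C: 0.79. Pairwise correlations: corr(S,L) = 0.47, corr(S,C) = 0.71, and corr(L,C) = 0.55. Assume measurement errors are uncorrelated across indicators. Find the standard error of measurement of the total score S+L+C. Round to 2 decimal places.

Var(total) = 69.48 + 61.888 = 131.368.
True-score variance = 56.1068 + 61.888 = 117.995, so reliability = 0.8982.
Error variance = 131.368 − 117.995 = 13.3732; SEM = √13.3732 = 3.66.

3.66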